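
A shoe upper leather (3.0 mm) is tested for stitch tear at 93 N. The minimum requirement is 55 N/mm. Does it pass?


STS = 31.0 N/mm
Passes: No

STS = 93 / 3.0 = 31.0 N/mm
Minimum required: 55 N/mm
Passes: No


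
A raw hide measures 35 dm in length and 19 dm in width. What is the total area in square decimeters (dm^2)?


Area = length x width
Area = 35 x 19 = 665 dm^2


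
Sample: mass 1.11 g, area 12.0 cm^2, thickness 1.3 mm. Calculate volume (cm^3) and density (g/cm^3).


Volume = 1.560 cm^3
Density = 0.712 g/cm^3


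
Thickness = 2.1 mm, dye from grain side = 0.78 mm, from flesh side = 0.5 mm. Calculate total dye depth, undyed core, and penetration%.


Total dyed = 1.28 mm
Undyed core = 0.82 mm
Penetration = 61.0%

Total dyed = 0.78 + 0.5 = 1.28 mm
Undyed core = 2.1 - 1.28 = 0.82 mm
Penetration = 1.28 / 2.1 x 100 = 61.0%


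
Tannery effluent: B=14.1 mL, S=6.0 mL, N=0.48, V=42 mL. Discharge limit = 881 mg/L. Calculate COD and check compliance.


COD = (14.1 - 6.0) x 0.48 x 8000 / 42 = 740.6 mg/L
Limit: 881 mg/L
Compliant: Yes


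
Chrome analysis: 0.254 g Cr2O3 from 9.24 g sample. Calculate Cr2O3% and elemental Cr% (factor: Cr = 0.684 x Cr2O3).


Cr2O3% = 0.254 / 9.24 x 100 = 2.75%
Cr% = 2.75 x 0.684 = 1.88%


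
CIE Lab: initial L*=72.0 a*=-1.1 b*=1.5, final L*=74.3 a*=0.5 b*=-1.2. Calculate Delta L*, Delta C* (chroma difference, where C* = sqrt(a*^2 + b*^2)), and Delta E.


Delta L* = 2.3
Delta C* = -0.56
Delta E = 3.89


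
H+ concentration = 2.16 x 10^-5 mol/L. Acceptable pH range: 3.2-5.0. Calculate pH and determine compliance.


pH = 4.67
Compliant: Yes

pH = -log10(2.16 x 10^-5) = 4.67
Range: 3.2 to 5.0
Compliant: Yes


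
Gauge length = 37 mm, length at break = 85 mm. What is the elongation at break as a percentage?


129.7%

Extension = 85 - 37 = 48 mm
Elongation = 48 / 37 x 100 = 129.7%


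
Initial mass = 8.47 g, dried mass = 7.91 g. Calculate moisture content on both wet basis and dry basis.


Wet basis = 6.6%
Dry basis = 7.1%

Moisture lost = 8.47 - 7.91 = 0.56 g
Wet basis MC = 0.56 / 8.47 x 100 = 6.6%
Dry basis MC = 0.56 / 7.91 x 100 = 7.1%


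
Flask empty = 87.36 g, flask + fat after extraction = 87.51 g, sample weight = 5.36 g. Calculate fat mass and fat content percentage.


Fat mass = 0.15 g
Fat content = 2.8%

Fat mass = 87.51 - 87.36 = 0.15 g
Fat% = 0.15 / 5.36 x 100 = 2.8%


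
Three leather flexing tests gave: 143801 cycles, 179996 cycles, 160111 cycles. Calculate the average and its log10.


Average = 161303 cycles
log10 = 5.21


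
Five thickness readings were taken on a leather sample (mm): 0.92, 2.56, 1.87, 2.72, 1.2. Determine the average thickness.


Sum = 0.92 + 2.56 + 1.87 + 2.72 + 1.2 = 9.27
Average = 9.27 / 5 = 1.85 mm


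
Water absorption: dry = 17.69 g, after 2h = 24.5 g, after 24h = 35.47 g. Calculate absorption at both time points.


WA (2h) = (24.5 - 17.69) / 17.69 x 100 = 38.5%
WA (24h) = (35.47 - 17.69) / 17.69 x 100 = 100.5%


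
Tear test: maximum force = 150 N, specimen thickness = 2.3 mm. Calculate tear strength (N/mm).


65.2 N/mm

Tear strength = force / thickness
Tear = 150 / 2.3 = 65.2 N/mm


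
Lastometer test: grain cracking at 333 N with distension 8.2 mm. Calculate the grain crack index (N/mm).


40.6 N/mm

Grain crack index = force / distension
Index = 333 / 8.2 = 40.6 N/mm


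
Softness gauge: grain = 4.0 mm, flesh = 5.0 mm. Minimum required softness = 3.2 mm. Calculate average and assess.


Average softness = 4.50 mm
Meets requirement: Yes

Average = (4.0 + 5.0) / 2 = 4.50 mm
Minimum = 3.2 mm
Meets requirement: Yes


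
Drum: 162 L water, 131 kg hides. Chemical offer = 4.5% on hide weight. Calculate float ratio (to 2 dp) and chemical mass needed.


Float ratio = 162 / 131 = 1.24
Chemical = 131 x 4.5 / 100 = 5.895 kg


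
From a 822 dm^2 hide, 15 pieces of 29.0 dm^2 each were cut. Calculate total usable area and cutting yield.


Total usable = 15 x 29.0 = 435.0 dm^2
Yield = 435.0 / 822 x 100 = 52.9%


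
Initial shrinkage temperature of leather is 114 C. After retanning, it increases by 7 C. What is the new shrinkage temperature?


121 C


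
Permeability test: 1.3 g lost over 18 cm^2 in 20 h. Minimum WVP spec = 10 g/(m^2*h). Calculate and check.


WVP = 36.11 g/(m^2*h)
Meets specification: Yes

WVP = 1.3 / (18 x 20) x 10000 = 36.11 g/(m^2*h)
Minimum: 10 g/(m^2*h)
Meets spec: Yes


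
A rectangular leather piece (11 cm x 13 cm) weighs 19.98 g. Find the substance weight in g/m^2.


1397.2 g/m^2

Area = 11 x 13 = 143 cm^2
SW = 19.98 / 143 x 10000 = 1397.2 g/m^2


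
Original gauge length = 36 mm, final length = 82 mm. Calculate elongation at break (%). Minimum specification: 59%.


Extension = 82 - 36 = 46 mm
Elongation = 46 / 36 x 100 = 127.8%
Minimum required: 59%
Meets specification: Yes


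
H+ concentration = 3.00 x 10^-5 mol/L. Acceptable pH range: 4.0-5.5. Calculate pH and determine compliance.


pH = -log10(3.00 x 10^-5) = 4.52
Range: 4.0 to 5.5
Compliant: Yes


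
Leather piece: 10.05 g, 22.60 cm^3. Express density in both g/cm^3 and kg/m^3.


Density = 10.05 / 22.60 = 0.445 g/cm^3
Convert: 0.445 x 1000 = 445 kg/m^3


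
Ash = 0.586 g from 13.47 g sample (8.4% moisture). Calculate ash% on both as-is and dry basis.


As-is ash% = 0.586 / 13.47 x 100 = 4.35%
Dry mass = 13.47 x (100 - 8.4) / 100 = 12.33852 g
Dry-basis ash% = 0.586 / 12.33852 x 100 = 4.75%


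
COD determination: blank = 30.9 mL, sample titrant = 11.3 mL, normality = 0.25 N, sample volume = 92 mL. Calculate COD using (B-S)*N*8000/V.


426.1 mg/L


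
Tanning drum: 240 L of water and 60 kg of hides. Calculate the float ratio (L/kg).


4.0


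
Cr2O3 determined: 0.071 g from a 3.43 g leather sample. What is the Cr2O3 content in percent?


2.07%


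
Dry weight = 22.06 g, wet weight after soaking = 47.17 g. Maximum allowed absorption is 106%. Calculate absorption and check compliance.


WA = (47.17 - 22.06) / 22.06 x 100 = 113.8%
Maximum allowed: 106%
Compliant: No


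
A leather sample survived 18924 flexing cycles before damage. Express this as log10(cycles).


4.28

log10(18924) = 4.28


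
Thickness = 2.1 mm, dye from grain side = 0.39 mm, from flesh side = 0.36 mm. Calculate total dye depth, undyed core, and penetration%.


Total dyed = 0.75 mm
Undyed core = 1.35 mm
Penetration = 35.7%

Total dyed = 0.39 + 0.36 = 0.75 mm
Undyed core = 2.1 - 0.75 = 1.35 mm
Penetration = 0.75 / 2.1 x 100 = 35.7%


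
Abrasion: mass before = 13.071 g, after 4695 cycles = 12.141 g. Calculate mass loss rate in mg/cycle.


0.198 mg/cycle

Mass loss = 13.071 - 12.141 = 0.930 g
Rate = 0.930 / 4695 x 1000 = 0.198 mg/cycle


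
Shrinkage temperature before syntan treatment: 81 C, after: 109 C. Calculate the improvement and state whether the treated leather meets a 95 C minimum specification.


Improvement = 28 C
Meets 95 C spec: Yes


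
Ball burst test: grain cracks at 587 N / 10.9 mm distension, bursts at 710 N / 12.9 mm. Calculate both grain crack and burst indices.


Crack index = 53.9 N/mm
Burst index = 55.0 N/mm

Crack index = 587 / 10.9 = 53.9 N/mm
Burst index = 710 / 12.9 = 55.0 N/mm


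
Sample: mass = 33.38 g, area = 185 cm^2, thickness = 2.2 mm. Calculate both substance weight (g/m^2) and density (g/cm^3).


Substance weight = 1804.3 g/m^2
Density = 0.820 g/cm^3

SW = 33.38 / 185 x 10000 = 1804.3 g/m^2
Volume = 185 x 2.2 / 10 = 40.70 cm^3
Density = 33.38 / 40.70 = 0.820 g/cm^3


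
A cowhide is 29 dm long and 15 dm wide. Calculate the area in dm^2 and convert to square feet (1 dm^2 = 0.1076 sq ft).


Area = 29 x 15 = 435 dm^2
Conversion: 435 x 0.1076 = 46.81 sq ft


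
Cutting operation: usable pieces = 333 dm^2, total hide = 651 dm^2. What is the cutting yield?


Yield = usable / total x 100
Yield = 333 / 651 x 100 = 51.2%


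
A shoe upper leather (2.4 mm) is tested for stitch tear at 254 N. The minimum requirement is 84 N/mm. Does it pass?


STS = 105.8 N/mm
Passes: Yes


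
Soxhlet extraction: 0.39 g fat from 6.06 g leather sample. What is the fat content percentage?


6.4%

Fat content = 0.39 / 6.06 x 100
Fat = 6.4%


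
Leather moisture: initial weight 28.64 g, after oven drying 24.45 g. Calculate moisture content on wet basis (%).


Moisture = 28.64 - 24.45 = 4.19 g
MC = 4.19 / 28.64 x 100 = 14.6%


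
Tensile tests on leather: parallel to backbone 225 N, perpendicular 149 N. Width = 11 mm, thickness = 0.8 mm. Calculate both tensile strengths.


Area = 11 x 0.8 = 8.8 mm^2
TS (parallel) = 225 / 8.8 = 25.57 N/mm^2
TS (perpendicular) = 149 / 8.8 = 16.93 N/mm^2


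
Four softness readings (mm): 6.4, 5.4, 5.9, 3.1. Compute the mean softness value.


5.20 mm


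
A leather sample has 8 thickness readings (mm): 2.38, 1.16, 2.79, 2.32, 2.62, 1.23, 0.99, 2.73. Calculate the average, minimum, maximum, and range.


Sum = 16.22
Average = 16.22 / 8 = 2.03 mm
Minimum = 0.99 mm
Maximum = 2.79 mm
Range = 2.79 - 0.99 = 1.80 mm


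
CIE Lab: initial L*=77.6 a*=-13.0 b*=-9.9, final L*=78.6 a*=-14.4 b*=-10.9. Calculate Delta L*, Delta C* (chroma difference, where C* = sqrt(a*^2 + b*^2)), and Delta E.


Delta L* = 1.0
Delta C* = 1.72
Delta E = 1.99

Delta L* = 78.6 - 77.6 = 1.0
C1* = sqrt((-13.0)^2 + (-9.9)^2) = 16.340
C2* = sqrt((-14.4)^2 + (-10.9)^2) = 18.060
Delta C* = 18.060 - 16.340 = 1.72
Delta E = sqrt((1.0)^2 + (-1.4)^2 + (-1.0)^2) = 1.99


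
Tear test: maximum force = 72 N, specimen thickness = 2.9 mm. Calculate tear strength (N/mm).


Tear strength = force / thickness
Tear = 72 / 2.9 = 24.8 N/mm


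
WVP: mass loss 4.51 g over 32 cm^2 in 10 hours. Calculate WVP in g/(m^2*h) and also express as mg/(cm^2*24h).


WVP = 140.94 g/(m^2*h)
Daily rate = 338.25 mg/(cm^2*24h)

WVP = 4.51 / (32 x 10) x 10000 = 140.94 g/(m^2*h)
Mass loss in mg = 4.51 x 1000 = 4510 mg
Per cm^2 per 24h in mg: 4510 x 24 / (32 x 10) = 108240 / 320 = 338.25 mg/(cm^2*24h)


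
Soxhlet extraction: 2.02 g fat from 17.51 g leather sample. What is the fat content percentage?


Fat content = 2.02 / 17.51 x 100
Fat = 11.5%


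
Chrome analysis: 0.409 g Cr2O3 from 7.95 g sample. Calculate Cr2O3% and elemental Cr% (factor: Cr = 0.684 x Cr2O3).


Cr2O3% = 0.409 / 7.95 x 100 = 5.14%
Cr% = 5.14 x 0.684 = 3.52%


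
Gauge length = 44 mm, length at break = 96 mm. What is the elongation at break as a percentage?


118.2%

Extension = 96 - 44 = 52 mm
Elongation = 52 / 44 x 100 = 118.2%


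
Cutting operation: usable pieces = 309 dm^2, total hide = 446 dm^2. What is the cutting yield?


Yield = usable / total x 100
Yield = 309 / 446 x 100 = 69.3%


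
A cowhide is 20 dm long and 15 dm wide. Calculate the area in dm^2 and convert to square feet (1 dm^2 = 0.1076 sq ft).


300 dm^2
32.28 sq ft


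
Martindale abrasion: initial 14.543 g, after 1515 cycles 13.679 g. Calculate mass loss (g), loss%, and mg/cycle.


Mass loss = 0.864 g
Loss = 5.94%
Rate = 0.570 mg/cycle


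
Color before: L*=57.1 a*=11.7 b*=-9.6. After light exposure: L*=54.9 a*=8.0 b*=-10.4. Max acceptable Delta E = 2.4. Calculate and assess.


dL = -2.2, da = -3.7, db = -0.8
dE = sqrt((-2.2)^2 + (-3.7)^2 + (-0.8)^2) = 4.38
Max = 2.4
Passes: No


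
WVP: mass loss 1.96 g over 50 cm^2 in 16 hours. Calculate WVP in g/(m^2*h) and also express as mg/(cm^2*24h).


WVP = 24.50 g/(m^2*h)
Daily rate = 58.80 mg/(cm^2*24h)

WVP = 1.96 / (50 x 16) x 10000 = 24.50 g/(m^2*h)
Mass loss in mg = 1.96 x 1000 = 1960 mg
Per cm^2 per 24h in mg: 1960 x 24 / (50 x 16) = 47040 / 800 = 58.80 mg/(cm^2*24h)


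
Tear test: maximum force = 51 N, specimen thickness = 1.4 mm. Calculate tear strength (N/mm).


Tear strength = force / thickness
Tear = 51 / 1.4 = 36.4 N/mm


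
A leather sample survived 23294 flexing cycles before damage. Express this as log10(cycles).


log10(23294) = 4.37


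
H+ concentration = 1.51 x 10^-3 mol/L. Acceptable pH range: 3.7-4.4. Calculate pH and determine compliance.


pH = -log10(1.51 x 10^-3) = 2.82
Range: 3.7 to 4.4
Compliant: No


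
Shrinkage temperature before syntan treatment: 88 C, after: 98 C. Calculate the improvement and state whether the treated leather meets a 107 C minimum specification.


Improvement = 98 - 88 = 10 C
Spec check: 98 C >= 107 C? No


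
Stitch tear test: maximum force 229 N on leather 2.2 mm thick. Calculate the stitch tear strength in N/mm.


Stitch tear strength = force / thickness
STS = 229 / 2.2 = 104.1 N/mm


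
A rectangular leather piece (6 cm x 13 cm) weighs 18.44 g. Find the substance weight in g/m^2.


2364.1 g/m^2

Area = 6 x 13 = 78 cm^2
SW = 18.44 / 78 x 10000 = 2364.1 g/m^2


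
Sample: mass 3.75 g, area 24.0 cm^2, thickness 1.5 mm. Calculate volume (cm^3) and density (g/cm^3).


Thickness in cm = 1.5 / 10 = 0.15 cm
Volume = 24.0 x 0.15 = 3.600 cm^3
Density = 3.75 / 3.600 = 1.042 g/cm^3


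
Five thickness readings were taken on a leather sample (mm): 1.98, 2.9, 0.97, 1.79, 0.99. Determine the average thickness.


Sum = 1.98 + 2.9 + 0.97 + 1.79 + 0.99 = 8.63
Average = 8.63 / 5 = 1.73 mm


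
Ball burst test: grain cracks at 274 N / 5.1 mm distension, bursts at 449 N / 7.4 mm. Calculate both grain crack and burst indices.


Crack index = 53.7 N/mm
Burst index = 60.7 N/mm

Crack index = 274 / 5.1 = 53.7 N/mm
Burst index = 449 / 7.4 = 60.7 N/mm


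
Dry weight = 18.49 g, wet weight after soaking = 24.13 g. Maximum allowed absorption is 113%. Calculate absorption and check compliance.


WA = (24.13 - 18.49) / 18.49 x 100 = 30.5%
Maximum allowed: 113%
Compliant: Yes


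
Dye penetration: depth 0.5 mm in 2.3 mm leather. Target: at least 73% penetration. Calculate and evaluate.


Penetration = 21.7%
Meets target: No

Penetration = 0.5 / 2.3 x 100 = 21.7%
Target: 73%
Meets target: No


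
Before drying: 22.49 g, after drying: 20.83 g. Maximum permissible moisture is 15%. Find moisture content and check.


Moisture content = 7.4%
Acceptable: Yes


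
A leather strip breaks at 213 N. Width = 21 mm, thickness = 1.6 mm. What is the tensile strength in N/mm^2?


6.34 N/mm^2

Cross-sectional area = 21 x 1.6 = 33.6 mm^2
Tensile strength = 213 / 33.6 = 6.34 N/mm^2


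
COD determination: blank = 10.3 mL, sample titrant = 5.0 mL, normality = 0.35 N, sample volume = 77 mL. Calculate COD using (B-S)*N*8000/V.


192.7 mg/L


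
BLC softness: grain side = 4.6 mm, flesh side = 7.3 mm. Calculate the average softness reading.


Average = (4.6 + 7.3) / 2
Average = 5.95 mm


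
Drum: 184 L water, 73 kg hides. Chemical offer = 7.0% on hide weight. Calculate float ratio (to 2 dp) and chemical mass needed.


Float ratio = 184 / 73 = 2.52
Chemical = 73 x 7.0 / 100 = 5.11 kg


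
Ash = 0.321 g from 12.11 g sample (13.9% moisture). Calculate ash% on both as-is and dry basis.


As-is ash% = 0.321 / 12.11 x 100 = 2.65%
Dry mass = 12.11 x (100 - 13.9) / 100 = 10.42671 g
Dry-basis ash% = 0.321 / 10.42671 x 100 = 3.08%


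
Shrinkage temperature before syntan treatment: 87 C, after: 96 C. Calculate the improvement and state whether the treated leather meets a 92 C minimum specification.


Improvement = 96 - 87 = 9 C
Spec check: 96 C >= 92 C? Yes


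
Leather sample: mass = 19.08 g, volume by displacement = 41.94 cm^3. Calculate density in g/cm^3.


0.455 g/cm^3

Density = mass / volume
Density = 19.08 / 41.94 = 0.455 g/cm^3


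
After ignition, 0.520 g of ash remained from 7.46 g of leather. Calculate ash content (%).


Ash% = 0.520 / 7.46 x 100
Ash% = 6.97%


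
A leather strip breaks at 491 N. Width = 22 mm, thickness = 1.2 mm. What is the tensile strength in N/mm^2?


18.60 N/mm^2

Cross-sectional area = 22 x 1.2 = 26.4 mm^2
Tensile strength = 491 / 26.4 = 18.60 N/mm^2


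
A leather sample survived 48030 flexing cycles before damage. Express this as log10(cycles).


log10(48030) = 4.68


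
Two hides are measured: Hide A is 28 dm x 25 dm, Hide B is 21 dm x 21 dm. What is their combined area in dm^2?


Hide A area = 28 x 25 = 700 dm^2
Hide B area = 21 x 21 = 441 dm^2
Total = 700 + 441 = 1141 dm^2


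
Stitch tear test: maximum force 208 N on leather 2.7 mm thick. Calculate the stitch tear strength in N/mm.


77.0 N/mm


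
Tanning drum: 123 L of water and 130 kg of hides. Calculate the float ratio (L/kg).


Float ratio = water / hide weight
Ratio = 123 / 130 = 0.9


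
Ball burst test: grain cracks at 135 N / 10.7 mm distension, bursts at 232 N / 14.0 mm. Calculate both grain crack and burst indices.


Crack index = 135 / 10.7 = 12.6 N/mm
Burst index = 232 / 14.0 = 16.6 N/mm


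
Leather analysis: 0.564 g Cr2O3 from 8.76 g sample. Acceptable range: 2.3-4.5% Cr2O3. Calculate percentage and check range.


Cr2O3 = 6.44%
Within range: No

Cr2O3% = 0.564 / 8.76 x 100 = 6.44%
Acceptable range: 2.3 to 4.5%
Within range: No


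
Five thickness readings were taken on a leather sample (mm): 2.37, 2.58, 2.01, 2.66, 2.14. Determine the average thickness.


Sum = 2.37 + 2.58 + 2.01 + 2.66 + 2.14 = 11.76
Average = 11.76 / 5 = 2.35 mm


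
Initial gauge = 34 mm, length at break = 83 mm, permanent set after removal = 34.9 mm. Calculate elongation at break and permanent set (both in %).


Elongation at break = (83 - 34) / 34 x 100 = 144.1%
Permanent set = (34.9 - 34) / 34 x 100 = 2.6%


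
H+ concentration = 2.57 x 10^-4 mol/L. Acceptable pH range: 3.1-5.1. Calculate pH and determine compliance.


pH = 3.59
Compliant: Yes

pH = -log10(2.57 x 10^-4) = 3.59
Range: 3.1 to 5.1
Compliant: Yes


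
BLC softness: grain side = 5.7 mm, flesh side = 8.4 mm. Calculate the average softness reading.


7.05 mm


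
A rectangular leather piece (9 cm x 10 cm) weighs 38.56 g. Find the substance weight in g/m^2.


4284.4 g/m^2

Area = 9 x 10 = 90 cm^2
SW = 38.56 / 90 x 10000 = 4284.4 g/m^2


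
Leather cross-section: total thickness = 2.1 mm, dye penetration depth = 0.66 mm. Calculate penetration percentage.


Penetration% = 0.66 / 2.1 x 100
Penetration = 31.4%


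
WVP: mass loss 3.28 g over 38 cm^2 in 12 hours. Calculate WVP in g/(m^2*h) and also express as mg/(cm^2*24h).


WVP = 3.28 / (38 x 12) x 10000 = 71.93 g/(m^2*h)
Mass loss in mg = 3.28 x 1000 = 3280 mg
Per cm^2 per 24h in mg: 3280 x 24 / (38 x 12) = 78720 / 456 = 172.63 mg/(cm^2*24h)


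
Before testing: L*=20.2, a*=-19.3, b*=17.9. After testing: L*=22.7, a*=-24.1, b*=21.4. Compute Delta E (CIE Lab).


Delta E = 6.45

dL = 22.7 - 20.2 = 2.5
da = -24.1 - (-19.3) = -4.8
db = 21.4 - 17.9 = 3.5
dE = sqrt((2.5)^2 + (-4.8)^2 + (3.5)^2) = 6.45


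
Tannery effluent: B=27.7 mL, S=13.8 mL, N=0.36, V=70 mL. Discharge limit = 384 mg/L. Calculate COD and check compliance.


COD = 571.9 mg/L
Compliant: No


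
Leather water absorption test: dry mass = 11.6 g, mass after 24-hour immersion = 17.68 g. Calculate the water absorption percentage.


Water absorbed = 17.68 - 11.6 = 6.08 g
WA% = 6.08 / 11.6 x 100 = 52.4%


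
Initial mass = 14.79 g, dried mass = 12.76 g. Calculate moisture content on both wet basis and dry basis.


Moisture lost = 14.79 - 12.76 = 2.03 g
Wet basis MC = 2.03 / 14.79 x 100 = 13.7%
Dry basis MC = 2.03 / 12.76 x 100 = 15.9%


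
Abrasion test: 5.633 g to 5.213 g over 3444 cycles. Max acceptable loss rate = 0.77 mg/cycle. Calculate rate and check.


Loss = 5.633 - 5.213 = 0.420 g
Rate = 0.420 g / 3444 cycles x 1000 = 0.122 mg/cycle
Max = 0.77 mg/cycle
Passes: Yes


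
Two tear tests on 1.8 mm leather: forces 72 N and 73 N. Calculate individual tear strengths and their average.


Tear 1 = 72 / 1.8 = 40.0 N/mm
Tear 2 = 73 / 1.8 = 40.6 N/mm
Average = (40.0 + 40.6) / 2 = 40.3 N/mm


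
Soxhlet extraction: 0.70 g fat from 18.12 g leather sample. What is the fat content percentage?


3.9%

Fat content = 0.70 / 18.12 x 100
Fat = 3.9%


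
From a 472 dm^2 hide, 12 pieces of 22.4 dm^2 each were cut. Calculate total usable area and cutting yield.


Total usable = 12 x 22.4 = 268.8 dm^2
Yield = 268.8 / 472 x 100 = 56.9%


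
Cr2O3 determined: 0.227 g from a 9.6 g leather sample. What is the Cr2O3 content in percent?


2.36%


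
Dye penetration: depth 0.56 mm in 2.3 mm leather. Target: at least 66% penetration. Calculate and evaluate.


Penetration = 24.3%
Meets target: No

Penetration = 0.56 / 2.3 x 100 = 24.3%
Target: 66%
Meets target: No


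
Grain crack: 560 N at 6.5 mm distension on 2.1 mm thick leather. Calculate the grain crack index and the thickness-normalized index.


Crack index = 86.2 N/mm
Normalized index = 41.0 N/mm per mm


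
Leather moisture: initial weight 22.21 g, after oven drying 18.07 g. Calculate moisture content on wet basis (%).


18.6%


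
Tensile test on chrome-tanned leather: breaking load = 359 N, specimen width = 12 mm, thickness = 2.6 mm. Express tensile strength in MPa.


11.51 MPa

Cross-section = 12 x 2.6 = 31.2 mm^2
TS = 359 / 31.2 = 11.51 MPa
(1 N/mm^2 = 1 MPa)


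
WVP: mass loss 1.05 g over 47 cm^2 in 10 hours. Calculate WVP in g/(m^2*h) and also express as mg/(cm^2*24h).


WVP = 22.34 g/(m^2*h)
Daily rate = 53.62 mg/(cm^2*24h)

WVP = 1.05 / (47 x 10) x 10000 = 22.34 g/(m^2*h)
Mass loss in mg = 1.05 x 1000 = 1050 mg
Per cm^2 per 24h in mg: 1050 x 24 / (47 x 10) = 25200 / 470 = 53.62 mg/(cm^2*24h)


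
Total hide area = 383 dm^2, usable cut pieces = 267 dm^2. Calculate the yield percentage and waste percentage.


Yield = 69.7%
Waste = 30.3%


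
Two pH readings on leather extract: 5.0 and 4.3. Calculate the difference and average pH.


Difference = |5.0 - 4.3| = 0.7
Average = (5.0 + 4.3) / 2 = 4.65


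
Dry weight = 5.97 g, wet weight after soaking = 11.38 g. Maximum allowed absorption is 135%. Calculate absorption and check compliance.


Absorption = 90.6%
Compliant: Yes


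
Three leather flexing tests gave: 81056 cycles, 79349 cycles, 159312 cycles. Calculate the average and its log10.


Average = (81056 + 79349 + 159312) / 3 = 106572 cycles
log10(106572) = 5.03


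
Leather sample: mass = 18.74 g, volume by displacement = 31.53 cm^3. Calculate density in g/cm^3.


0.594 g/cm^3

Density = mass / volume
Density = 18.74 / 31.53 = 0.594 g/cm^3


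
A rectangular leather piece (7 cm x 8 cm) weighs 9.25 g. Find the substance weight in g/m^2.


1651.8 g/m^2

Area = 7 x 8 = 56 cm^2
SW = 9.25 / 56 x 10000 = 1651.8 g/m^2


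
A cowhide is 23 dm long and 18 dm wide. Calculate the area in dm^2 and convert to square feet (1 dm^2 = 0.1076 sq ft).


Area = 23 x 18 = 414 dm^2
Conversion: 414 x 0.1076 = 44.55 sq ft


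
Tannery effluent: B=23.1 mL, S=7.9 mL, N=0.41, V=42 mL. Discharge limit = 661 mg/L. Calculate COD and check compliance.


COD = (23.1 - 7.9) x 0.41 x 8000 / 42 = 1187.0 mg/L
Limit: 661 mg/L
Compliant: No


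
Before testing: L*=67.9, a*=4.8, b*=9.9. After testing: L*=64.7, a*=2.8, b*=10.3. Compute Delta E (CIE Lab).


Delta E = 3.79


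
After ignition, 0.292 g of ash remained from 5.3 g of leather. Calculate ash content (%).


Ash% = 0.292 / 5.3 x 100
Ash% = 5.51%


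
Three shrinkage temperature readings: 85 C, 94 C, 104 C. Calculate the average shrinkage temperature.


Average = (85 + 94 + 104) / 3
Average = 283 / 3 = 94.3 C


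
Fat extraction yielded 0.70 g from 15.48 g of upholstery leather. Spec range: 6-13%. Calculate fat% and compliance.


Fat content = 4.5%
Compliant: No

Fat% = 0.70 / 15.48 x 100 = 4.5%
Spec range: 6-13%
Compliant: No


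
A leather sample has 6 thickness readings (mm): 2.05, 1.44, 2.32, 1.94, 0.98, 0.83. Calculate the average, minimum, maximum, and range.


Average = 1.59 mm
Min = 0.83 mm
Max = 2.32 mm
Range = 1.49 mm

Sum = 9.56
Average = 9.56 / 6 = 1.59 mm
Minimum = 0.83 mm
Maximum = 2.32 mm
Range = 2.32 - 0.83 = 1.49 mm


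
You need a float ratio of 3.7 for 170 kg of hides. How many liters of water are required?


Water = hide weight x target ratio
Water = 170 x 3.7 = 629.0 L


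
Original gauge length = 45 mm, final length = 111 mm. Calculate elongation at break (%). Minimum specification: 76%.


Extension = 111 - 45 = 66 mm
Elongation = 66 / 45 x 100 = 146.7%
Minimum required: 76%
Meets specification: Yes


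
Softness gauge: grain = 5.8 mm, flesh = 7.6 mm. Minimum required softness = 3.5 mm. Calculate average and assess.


Average softness = 6.70 mm
Meets requirement: Yes

Average = (5.8 + 7.6) / 2 = 6.70 mm
Minimum = 3.5 mm
Meets requirement: Yes


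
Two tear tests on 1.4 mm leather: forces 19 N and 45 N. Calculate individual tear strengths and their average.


Tear 1 = 19 / 1.4 = 13.6 N/mm
Tear 2 = 45 / 1.4 = 32.1 N/mm
Average = (13.6 + 32.1) / 2 = 22.9 N/mm


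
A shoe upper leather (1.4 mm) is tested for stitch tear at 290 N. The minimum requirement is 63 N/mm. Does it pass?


STS = 290 / 1.4 = 207.1 N/mm
Minimum required: 63 N/mm
Passes: Yes


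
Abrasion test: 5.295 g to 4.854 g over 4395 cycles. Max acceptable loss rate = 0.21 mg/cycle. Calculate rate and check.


Loss = 5.295 - 4.854 = 0.441 g
Rate = 0.441 g / 4395 cycles x 1000 = 0.100 mg/cycle
Max = 0.21 mg/cycle
Passes: Yes


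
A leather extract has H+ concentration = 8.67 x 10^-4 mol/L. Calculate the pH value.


pH = -log10[H+]
pH = -log10(8.67 x 10^-4) = 3.06


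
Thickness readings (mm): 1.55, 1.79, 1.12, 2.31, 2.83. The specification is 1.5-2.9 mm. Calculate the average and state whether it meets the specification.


Sum = 9.60
Average = 9.60 / 5 = 1.92 mm
Specification range: 1.5 to 2.9 mm
Within spec: Yes


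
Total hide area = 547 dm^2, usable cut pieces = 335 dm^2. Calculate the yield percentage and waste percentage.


Yield = 335 / 547 x 100 = 61.2%
Waste = 547 - 335 = 212 dm^2
Waste% = 100 - 61.2 = 38.8%


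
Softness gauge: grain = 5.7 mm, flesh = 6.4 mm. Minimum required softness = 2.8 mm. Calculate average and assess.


Average = (5.7 + 6.4) / 2 = 6.05 mm
Minimum = 2.8 mm
Meets requirement: Yes


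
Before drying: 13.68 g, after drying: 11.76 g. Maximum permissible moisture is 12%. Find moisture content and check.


MC = (13.68 - 11.76) / 13.68 x 100 = 14.0%
Maximum: 12%
Acceptable: No


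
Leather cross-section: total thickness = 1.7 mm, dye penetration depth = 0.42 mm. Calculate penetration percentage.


24.7%

Penetration% = 0.42 / 1.7 x 100
Penetration = 24.7%


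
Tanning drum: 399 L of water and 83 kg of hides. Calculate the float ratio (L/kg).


Float ratio = water / hide weight
Ratio = 399 / 83 = 4.8


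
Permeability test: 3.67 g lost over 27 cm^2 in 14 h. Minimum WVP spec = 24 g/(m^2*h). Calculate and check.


WVP = 97.09 g/(m^2*h)
Meets specification: Yes


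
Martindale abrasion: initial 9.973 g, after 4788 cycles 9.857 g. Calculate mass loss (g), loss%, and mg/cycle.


Mass loss = 0.116 g
Loss = 1.16%
Rate = 0.024 mg/cycle


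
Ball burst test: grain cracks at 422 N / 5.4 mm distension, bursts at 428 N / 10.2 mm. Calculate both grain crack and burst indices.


Crack index = 78.1 N/mm
Burst index = 42.0 N/mm

Crack index = 422 / 5.4 = 78.1 N/mm
Burst index = 428 / 10.2 = 42.0 N/mm


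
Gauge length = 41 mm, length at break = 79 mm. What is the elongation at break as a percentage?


Extension = 79 - 41 = 38 mm
Elongation = 38 / 41 x 100 = 92.7%


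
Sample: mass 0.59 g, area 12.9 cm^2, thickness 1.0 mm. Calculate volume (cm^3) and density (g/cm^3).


Volume = 1.290 cm^3
Density = 0.457 g/cm^3

Thickness in cm = 1.0 / 10 = 0.10 cm
Volume = 12.9 x 0.10 = 1.290 cm^3
Density = 0.59 / 1.290 = 0.457 g/cm^3


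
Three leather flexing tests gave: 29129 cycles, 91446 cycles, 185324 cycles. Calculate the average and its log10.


Average = (29129 + 91446 + 185324) / 3 = 101966 cycles
log10(101966) = 5.01


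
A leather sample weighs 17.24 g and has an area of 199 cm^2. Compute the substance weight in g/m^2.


866.3 g/m^2

Substance weight = mass / area x 10000
SW = 17.24 / 199 x 10000
SW = 866.3 g/m^2


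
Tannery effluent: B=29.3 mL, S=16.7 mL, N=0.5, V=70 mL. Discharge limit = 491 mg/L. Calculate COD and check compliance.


COD = (29.3 - 16.7) x 0.5 x 8000 / 70 = 720.0 mg/L
Limit: 491 mg/L
Compliant: No


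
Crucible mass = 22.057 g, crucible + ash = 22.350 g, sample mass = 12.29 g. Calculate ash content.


Ash mass = 0.293 g
Ash content = 2.38%

Ash mass = 22.350 - 22.057 = 0.293 g
Ash% = 0.293 / 12.29 x 100 = 2.38%


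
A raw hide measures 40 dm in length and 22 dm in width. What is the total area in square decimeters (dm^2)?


Area = length x width
Area = 40 x 22 = 880 dm^2


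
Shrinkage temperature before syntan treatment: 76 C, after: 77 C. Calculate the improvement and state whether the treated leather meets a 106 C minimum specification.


Improvement = 77 - 76 = 1 C
Spec check: 77 C >= 106 C? No


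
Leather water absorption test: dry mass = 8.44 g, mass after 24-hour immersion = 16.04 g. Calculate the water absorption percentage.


Water absorbed = 16.04 - 8.44 = 7.60 g
WA% = 7.60 / 8.44 x 100 = 90.0%


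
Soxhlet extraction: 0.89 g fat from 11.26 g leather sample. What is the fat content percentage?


Fat content = 0.89 / 11.26 x 100
Fat = 7.9%


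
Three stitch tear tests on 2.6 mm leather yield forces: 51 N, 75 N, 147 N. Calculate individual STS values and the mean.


STS1 = 19.6 N/mm
STS2 = 28.8 N/mm
STS3 = 56.5 N/mm
Mean = 35.0 N/mm

STS1 = 51 / 2.6 = 19.6 N/mm
STS2 = 75 / 2.6 = 28.8 N/mm
STS3 = 147 / 2.6 = 56.5 N/mm
Mean = (19.6 + 28.8 + 56.5) / 3 = 35.0 N/mm


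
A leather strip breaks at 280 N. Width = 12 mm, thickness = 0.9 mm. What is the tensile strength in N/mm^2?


Cross-sectional area = 12 x 0.9 = 10.8 mm^2
Tensile strength = 280 / 10.8 = 25.93 N/mm^2


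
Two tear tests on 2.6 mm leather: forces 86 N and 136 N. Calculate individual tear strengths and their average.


Tear 1 = 33.1 N/mm
Tear 2 = 52.3 N/mm
Average = 42.7 N/mm


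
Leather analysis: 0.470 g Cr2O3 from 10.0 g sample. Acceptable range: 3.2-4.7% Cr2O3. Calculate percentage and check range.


Cr2O3% = 0.470 / 10.0 x 100 = 4.70%
Acceptable range: 3.2 to 4.7%
Within range: Yes


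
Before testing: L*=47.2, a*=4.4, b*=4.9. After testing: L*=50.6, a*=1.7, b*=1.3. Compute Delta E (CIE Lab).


dL = 50.6 - 47.2 = 3.4
da = 1.7 - 4.4 = -2.7
db = 1.3 - 4.9 = -3.6
dE = sqrt((3.4)^2 + (-2.7)^2 + (-3.6)^2) = 5.64


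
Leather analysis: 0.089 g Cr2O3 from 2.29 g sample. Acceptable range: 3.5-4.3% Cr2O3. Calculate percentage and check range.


Cr2O3% = 0.089 / 2.29 x 100 = 3.89%
Acceptable range: 3.5 to 4.3%
Within range: Yes


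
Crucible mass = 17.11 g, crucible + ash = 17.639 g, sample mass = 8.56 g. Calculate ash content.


Ash mass = 17.639 - 17.11 = 0.529 g
Ash% = 0.529 / 8.56 x 100 = 6.18%


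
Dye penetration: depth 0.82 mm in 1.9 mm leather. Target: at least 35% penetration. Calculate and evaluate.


Penetration = 0.82 / 1.9 x 100 = 43.2%
Target: 35%
Meets target: Yes


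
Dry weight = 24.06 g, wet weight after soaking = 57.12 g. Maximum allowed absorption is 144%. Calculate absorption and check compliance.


WA = (57.12 - 24.06) / 24.06 x 100 = 137.4%
Maximum allowed: 144%
Compliant: Yes


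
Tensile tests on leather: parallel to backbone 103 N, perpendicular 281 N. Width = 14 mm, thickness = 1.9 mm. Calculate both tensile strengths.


Area = 14 x 1.9 = 26.6 mm^2
TS (parallel) = 103 / 26.6 = 3.87 N/mm^2
TS (perpendicular) = 281 / 26.6 = 10.56 N/mm^2


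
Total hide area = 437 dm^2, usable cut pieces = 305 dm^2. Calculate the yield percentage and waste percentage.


Yield = 69.8%
Waste = 30.2%

Yield = 305 / 437 x 100 = 69.8%
Waste = 437 - 305 = 132 dm^2
Waste% = 100 - 69.8 = 30.2%


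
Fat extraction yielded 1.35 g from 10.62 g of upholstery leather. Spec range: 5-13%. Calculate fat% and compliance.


Fat content = 12.7%
Compliant: Yes

Fat% = 1.35 / 10.62 x 100 = 12.7%
Spec range: 5-13%
Compliant: Yes


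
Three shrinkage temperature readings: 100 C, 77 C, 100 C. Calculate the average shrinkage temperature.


Average = (100 + 77 + 100) / 3
Average = 277 / 3 = 92.3 C


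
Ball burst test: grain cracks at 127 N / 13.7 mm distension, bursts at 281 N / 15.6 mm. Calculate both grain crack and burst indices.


Crack index = 127 / 13.7 = 9.3 N/mm
Burst index = 281 / 15.6 = 18.0 N/mm


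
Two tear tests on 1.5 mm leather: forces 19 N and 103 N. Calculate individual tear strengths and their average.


Tear 1 = 12.7 N/mm
Tear 2 = 68.7 N/mm
Average = 40.7 N/mm

Tear 1 = 19 / 1.5 = 12.7 N/mm
Tear 2 = 103 / 1.5 = 68.7 N/mm
Average = (12.7 + 68.7) / 2 = 40.7 N/mm


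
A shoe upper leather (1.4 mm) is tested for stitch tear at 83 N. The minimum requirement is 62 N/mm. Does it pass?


STS = 59.3 N/mm
Passes: No

STS = 83 / 1.4 = 59.3 N/mm
Minimum required: 62 N/mm
Passes: No


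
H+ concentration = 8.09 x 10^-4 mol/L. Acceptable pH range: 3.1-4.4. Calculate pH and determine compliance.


pH = 3.09
Compliant: No


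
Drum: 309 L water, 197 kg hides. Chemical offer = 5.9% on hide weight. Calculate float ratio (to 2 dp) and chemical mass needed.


Float ratio = 1.57
Chemical needed = 11.623 kg

Float ratio = 309 / 197 = 1.57
Chemical = 197 x 5.9 / 100 = 11.623 kg


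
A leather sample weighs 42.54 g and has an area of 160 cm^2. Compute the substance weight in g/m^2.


Substance weight = mass / area x 10000
SW = 42.54 / 160 x 10000
SW = 2658.8 g/m^2


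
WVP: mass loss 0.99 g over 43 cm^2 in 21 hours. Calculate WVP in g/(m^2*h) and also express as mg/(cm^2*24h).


WVP = 0.99 / (43 x 21) x 10000 = 10.96 g/(m^2*h)
Mass loss in mg = 0.99 x 1000 = 990 mg
Per cm^2 per 24h in mg: 990 x 24 / (43 x 21) = 23760 / 903 = 26.31 mg/(cm^2*24h)


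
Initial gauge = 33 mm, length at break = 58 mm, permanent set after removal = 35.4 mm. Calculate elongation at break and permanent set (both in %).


Elongation at break = 75.8%
Permanent set = 7.3%

Elongation at break = (58 - 33) / 33 x 100 = 75.8%
Permanent set = (35.4 - 33) / 33 x 100 = 7.3%


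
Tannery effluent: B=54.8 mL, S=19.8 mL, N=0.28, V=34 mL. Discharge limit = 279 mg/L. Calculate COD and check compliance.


COD = (54.8 - 19.8) x 0.28 x 8000 / 34 = 2305.9 mg/L
Limit: 279 mg/L
Compliant: No


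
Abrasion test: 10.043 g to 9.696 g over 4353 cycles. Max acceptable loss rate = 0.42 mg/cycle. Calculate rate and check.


Rate = 0.080 mg/cycle
Passes: Yes

Loss = 10.043 - 9.696 = 0.347 g
Rate = 0.347 g / 4353 cycles x 1000 = 0.080 mg/cycle
Max = 0.42 mg/cycle
Passes: Yes


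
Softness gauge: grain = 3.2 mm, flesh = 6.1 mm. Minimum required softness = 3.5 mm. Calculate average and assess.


Average softness = 4.65 mm
Meets requirement: Yes

Average = (3.2 + 6.1) / 2 = 4.65 mm
Minimum = 3.5 mm
Meets requirement: Yes


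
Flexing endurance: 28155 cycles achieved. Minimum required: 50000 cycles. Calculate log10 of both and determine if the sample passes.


Achieved: log10 = 4.45
Required: log10 = 4.70
Passes: No

log10(28155) = 4.45
log10(50000) = 4.70
Passes: No


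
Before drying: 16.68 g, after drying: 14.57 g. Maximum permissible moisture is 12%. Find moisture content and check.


MC = (16.68 - 14.57) / 16.68 x 100 = 12.6%
Maximum: 12%
Acceptable: No


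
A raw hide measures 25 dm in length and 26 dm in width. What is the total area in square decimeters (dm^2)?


Area = length x width
Area = 25 x 26 = 650 dm^2


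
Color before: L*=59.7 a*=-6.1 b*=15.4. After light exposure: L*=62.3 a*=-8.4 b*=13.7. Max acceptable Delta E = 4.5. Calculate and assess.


dL = 2.6, da = -2.3, db = -1.7
dE = sqrt((2.6)^2 + (-2.3)^2 + (-1.7)^2) = 3.87
Max = 4.5
Passes: Yes


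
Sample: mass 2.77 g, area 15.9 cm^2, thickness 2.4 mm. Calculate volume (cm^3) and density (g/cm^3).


Thickness in cm = 2.4 / 10 = 0.24 cm
Volume = 15.9 x 0.24 = 3.816 cm^3
Density = 2.77 / 3.816 = 0.726 g/cm^3


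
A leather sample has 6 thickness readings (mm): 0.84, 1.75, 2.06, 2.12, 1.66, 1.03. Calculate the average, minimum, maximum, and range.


Sum = 9.46
Average = 9.46 / 6 = 1.58 mm
Minimum = 0.84 mm
Maximum = 2.12 mm
Range = 2.12 - 0.84 = 1.28 mm


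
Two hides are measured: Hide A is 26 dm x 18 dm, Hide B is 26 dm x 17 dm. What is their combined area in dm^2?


Hide A area = 26 x 18 = 468 dm^2
Hide B area = 26 x 17 = 442 dm^2
Total = 468 + 442 = 910 dm^2


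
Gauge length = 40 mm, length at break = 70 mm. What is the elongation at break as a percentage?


75.0%

Extension = 70 - 40 = 30 mm
Elongation = 30 / 40 x 100 = 75.0%


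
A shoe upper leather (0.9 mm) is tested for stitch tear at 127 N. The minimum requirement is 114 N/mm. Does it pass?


STS = 141.1 N/mm
Passes: Yes


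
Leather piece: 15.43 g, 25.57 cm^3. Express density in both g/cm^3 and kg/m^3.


Density = 15.43 / 25.57 = 0.603 g/cm^3
Convert: 0.603 x 1000 = 603 kg/m^3


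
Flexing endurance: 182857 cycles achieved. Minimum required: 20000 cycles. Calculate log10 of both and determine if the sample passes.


log10(182857) = 5.26
log10(20000) = 4.30
Passes: Yes


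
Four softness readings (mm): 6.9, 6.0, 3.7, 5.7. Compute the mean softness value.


5.58 mm

Sum = 6.9 + 6.0 + 3.7 + 5.7
Mean = 22.3 / 4 = 5.58 mm


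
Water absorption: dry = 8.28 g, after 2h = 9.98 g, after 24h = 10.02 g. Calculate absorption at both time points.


WA (2h) = (9.98 - 8.28) / 8.28 x 100 = 20.5%
WA (24h) = (10.02 - 8.28) / 8.28 x 100 = 21.0%


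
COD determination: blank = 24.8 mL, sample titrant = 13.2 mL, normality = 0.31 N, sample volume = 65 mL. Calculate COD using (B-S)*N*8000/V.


COD = (24.8 - 13.2) x 0.31 x 8000 / 65
COD = 11.6 x 0.31 x 8000 / 65
COD = 442.6 mg/L


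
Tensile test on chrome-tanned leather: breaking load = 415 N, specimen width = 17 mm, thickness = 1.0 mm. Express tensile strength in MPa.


24.41 MPa


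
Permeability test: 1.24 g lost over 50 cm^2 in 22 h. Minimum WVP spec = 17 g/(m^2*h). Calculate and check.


WVP = 11.27 g/(m^2*h)
Meets specification: No

WVP = 1.24 / (50 x 22) x 10000 = 11.27 g/(m^2*h)
Minimum: 17 g/(m^2*h)
Meets spec: No


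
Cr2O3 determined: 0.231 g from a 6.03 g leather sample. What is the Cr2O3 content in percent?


Cr2O3% = 0.231 / 6.03 x 100
Cr2O3% = 3.83%


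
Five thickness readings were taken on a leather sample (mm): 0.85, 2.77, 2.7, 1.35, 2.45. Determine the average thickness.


Sum = 0.85 + 2.77 + 2.7 + 1.35 + 2.45 = 10.12
Average = 10.12 / 5 = 2.02 mm


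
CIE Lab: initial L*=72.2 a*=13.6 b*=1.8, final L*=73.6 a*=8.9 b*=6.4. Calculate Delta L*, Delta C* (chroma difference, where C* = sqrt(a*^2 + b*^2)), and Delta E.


Delta L* = 73.6 - 72.2 = 1.4
C1* = sqrt((13.6)^2 + (1.8)^2) = 13.719
C2* = sqrt((8.9)^2 + (6.4)^2) = 10.962
Delta C* = 10.962 - 13.719 = -2.76
Delta E = sqrt((1.4)^2 + (-4.7)^2 + (4.6)^2) = 6.72


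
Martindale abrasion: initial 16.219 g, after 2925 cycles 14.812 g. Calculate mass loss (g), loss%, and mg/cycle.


Mass loss = 1.407 g
Loss = 8.68%
Rate = 0.481 mg/cycle

Loss = 16.219 - 14.812 = 1.407 g
Loss% = 1.407 / 16.219 x 100 = 8.68%
Rate = 1.407 / 2925 x 1000 = 0.481 mg/cycle


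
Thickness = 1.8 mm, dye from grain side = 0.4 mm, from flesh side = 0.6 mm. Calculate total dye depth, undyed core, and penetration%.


Total dyed = 1.00 mm
Undyed core = 0.80 mm
Penetration = 55.6%

Total dyed = 0.4 + 0.6 = 1.00 mm
Undyed core = 1.8 - 1.00 = 0.80 mm
Penetration = 1.00 / 1.8 x 100 = 55.6%


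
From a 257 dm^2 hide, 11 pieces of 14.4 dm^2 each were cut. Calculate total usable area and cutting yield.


Total usable = 11 x 14.4 = 158.4 dm^2
Yield = 158.4 / 257 x 100 = 61.6%
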